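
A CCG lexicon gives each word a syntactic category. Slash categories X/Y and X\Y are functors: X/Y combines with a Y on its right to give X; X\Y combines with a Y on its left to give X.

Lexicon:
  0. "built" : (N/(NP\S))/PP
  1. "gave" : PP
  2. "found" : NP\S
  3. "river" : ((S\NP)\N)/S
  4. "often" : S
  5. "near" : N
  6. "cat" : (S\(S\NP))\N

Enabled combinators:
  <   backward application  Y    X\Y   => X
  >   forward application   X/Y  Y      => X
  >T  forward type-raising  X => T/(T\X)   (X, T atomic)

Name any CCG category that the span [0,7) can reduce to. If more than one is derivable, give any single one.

S

[0,7] S   <
  [0,5] S\NP   <
    [0,3] N   >
      [0,2] N/(NP\S)   >
        [0,1] "built" : (N/(NP\S))/PP
        [1,2] "gave" : PP
      [2,3] "found" : NP\S
    [3,5] (S\NP)\N   >
      [3,4] "river" : ((S\NP)\N)/S
      [4,5] "often" : S
  [5,7] S\(S\NP)   <
    [5,6] "near" : N
    [6,7] "cat" : (S\(S\NP))\N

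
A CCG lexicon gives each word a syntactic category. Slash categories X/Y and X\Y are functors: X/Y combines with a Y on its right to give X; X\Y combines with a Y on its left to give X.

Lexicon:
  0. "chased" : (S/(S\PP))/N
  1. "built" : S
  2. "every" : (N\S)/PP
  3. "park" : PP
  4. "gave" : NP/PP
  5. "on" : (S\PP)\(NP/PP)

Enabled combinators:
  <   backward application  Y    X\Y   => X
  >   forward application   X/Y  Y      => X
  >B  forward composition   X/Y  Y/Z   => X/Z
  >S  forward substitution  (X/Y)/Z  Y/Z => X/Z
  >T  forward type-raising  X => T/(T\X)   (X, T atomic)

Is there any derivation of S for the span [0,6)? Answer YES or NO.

YES

[0,6] S   >
  [0,4] S/(S\PP)   >
    [0,1] "chased" : (S/(S\PP))/N
    [1,4] N   <
      [1,2] "built" : S
      [2,4] N\S   >
        [2,3] "every" : (N\S)/PP
        [3,4] "park" : PP
  [4,6] S\PP   <
    [4,5] "gave" : NP/PP
    [5,6] "on" : (S\PP)\(NP/PP)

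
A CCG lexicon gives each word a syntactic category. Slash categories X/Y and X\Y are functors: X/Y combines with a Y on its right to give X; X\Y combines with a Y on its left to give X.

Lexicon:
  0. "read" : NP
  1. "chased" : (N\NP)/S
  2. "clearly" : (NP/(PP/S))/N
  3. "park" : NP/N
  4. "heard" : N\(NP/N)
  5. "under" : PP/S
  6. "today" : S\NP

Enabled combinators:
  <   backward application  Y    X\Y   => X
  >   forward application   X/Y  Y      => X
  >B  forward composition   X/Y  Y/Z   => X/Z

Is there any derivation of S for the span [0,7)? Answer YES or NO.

NO

NP (N\NP)/S (NP/(PP/S))/N NP/N N\(NP/N) PP/S S\NP
CKY chart[0,7] = {N}; S ∉ chart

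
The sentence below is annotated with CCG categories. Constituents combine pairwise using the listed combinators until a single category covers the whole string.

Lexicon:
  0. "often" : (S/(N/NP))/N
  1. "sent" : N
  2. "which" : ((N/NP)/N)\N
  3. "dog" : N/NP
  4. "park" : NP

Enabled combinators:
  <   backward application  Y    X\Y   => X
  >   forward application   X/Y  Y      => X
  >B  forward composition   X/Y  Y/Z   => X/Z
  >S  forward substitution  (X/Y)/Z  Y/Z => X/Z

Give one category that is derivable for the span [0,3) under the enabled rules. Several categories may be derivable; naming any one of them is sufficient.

[0,5] S   >
  [0,4] S/NP   >B
    [0,3] S/N   >S
      [0,1] "often" : (S/(N/NP))/N
      [1,3] (N/NP)/N   <
        [1,2] "sent" : N
        [2,3] "which" : ((N/NP)/N)\N
    [3,4] "dog" : N/NP
  [4,5] "park" : NP

S/N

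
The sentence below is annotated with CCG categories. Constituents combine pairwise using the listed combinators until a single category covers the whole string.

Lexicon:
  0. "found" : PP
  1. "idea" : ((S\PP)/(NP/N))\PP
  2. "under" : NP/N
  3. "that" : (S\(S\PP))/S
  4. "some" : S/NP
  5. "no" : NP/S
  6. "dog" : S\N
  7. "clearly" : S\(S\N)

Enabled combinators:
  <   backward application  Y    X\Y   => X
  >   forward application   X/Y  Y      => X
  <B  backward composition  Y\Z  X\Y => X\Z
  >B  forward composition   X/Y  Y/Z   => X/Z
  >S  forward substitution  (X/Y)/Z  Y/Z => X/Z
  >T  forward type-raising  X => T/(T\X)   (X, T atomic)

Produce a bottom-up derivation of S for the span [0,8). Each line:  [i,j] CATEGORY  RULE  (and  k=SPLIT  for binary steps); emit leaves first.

[0,1] PP  lex  "found"
[1,2] ((S\PP)/(NP/N))\PP  lex  "idea"
[0,2] (S\PP)/(NP/N)  <  k=1
[2,3] NP/N  lex  "under"
[0,3] S\PP  >  k=2
[3,4] (S\(S\PP))/S  lex  "that"
[4,5] S/NP  lex  "some"
[5,6] NP/S  lex  "no"
[6,7] S\N  lex  "dog"
[7,8] S\(S\N)  lex  "clearly"
[6,8] S  <  k=7
[5,8] NP  >  k=6
[4,8] S  >  k=5
[3,8] S\(S\PP)  >  k=4
[0,8] S  <  k=3

[0,8] S   <
  [0,3] S\PP   >
    [0,2] (S\PP)/(NP/N)   <
      [0,1] "found" : PP
      [1,2] "idea" : ((S\PP)/(NP/N))\PP
    [2,3] "under" : NP/N
  [3,8] S\(S\PP)   >
    [3,4] "that" : (S\(S\PP))/S
    [4,8] S   >
      [4,5] "some" : S/NP
      [5,8] NP   >
        [5,6] "no" : NP/S
        [6,8] S   <
          [6,7] "dog" : S\N
          [7,8] "clearly" : S\(S\N)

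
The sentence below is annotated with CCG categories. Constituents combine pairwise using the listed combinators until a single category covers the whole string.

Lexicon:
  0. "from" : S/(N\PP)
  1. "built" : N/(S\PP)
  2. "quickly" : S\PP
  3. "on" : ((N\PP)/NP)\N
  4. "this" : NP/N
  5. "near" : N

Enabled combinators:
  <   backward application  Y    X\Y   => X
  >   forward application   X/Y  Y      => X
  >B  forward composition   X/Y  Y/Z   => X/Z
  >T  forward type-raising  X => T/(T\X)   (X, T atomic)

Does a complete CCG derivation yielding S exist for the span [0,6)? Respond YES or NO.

YES

[0,6] S   >
  [0,1] "from" : S/(N\PP)
  [1,6] N\PP   >
    [1,4] (N\PP)/NP   <
      [1,3] N   >
        [1,2] "built" : N/(S\PP)
        [2,3] "quickly" : S\PP
      [3,4] "on" : ((N\PP)/NP)\N
    [4,6] NP   >
      [4,5] "this" : NP/N
      [5,6] "near" : N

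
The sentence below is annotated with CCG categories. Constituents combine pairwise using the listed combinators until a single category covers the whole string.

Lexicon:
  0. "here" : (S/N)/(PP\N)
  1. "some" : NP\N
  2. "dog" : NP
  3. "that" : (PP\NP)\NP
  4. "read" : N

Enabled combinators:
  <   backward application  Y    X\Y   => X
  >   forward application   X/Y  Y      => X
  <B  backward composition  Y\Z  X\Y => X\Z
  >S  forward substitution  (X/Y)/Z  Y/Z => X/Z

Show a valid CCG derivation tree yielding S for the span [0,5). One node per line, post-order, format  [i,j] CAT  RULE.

[0,5] S   >
  [0,4] S/N   >
    [0,1] "here" : (S/N)/(PP\N)
    [1,4] PP\N   <B
      [1,2] "some" : NP\N
      [2,4] PP\NP   <
        [2,3] "dog" : NP
        [3,4] "that" : (PP\NP)\NP
  [4,5] "read" : N

[0,1] (S/N)/(PP\N)  lex  "here"
[1,2] NP\N  lex  "some"
[2,3] NP  lex  "dog"
[3,4] (PP\NP)\NP  lex  "that"
[2,4] PP\NP  <  k=3
[1,4] PP\N  <B  k=2
[0,4] S/N  >  k=1
[4,5] N  lex  "read"
[0,5] S  >  k=4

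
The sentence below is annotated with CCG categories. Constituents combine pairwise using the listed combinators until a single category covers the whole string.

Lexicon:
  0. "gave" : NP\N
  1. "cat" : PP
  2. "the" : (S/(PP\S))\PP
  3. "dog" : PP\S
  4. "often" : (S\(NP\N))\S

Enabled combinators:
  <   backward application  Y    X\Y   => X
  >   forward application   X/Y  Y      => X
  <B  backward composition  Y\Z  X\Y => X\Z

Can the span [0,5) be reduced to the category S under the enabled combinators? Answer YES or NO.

YES

[0,5] S   <
  [0,1] "gave" : NP\N
  [1,5] S\(NP\N)   <
    [1,4] S   >
      [1,3] S/(PP\S)   <
        [1,2] "cat" : PP
        [2,3] "the" : (S/(PP\S))\PP
      [3,4] "dog" : PP\S
    [4,5] "often" : (S\(NP\N))\S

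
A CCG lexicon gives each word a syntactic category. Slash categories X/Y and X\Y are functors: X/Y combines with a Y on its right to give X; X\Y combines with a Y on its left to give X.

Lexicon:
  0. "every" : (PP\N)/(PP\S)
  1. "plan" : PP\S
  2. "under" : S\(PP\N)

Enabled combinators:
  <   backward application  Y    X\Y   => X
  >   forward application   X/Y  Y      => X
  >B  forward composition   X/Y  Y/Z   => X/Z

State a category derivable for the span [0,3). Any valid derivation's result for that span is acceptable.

S

[0,3] S   <
  [0,2] PP\N   >
    [0,1] "every" : (PP\N)/(PP\S)
    [1,2] "plan" : PP\S
  [2,3] "under" : S\(PP\N)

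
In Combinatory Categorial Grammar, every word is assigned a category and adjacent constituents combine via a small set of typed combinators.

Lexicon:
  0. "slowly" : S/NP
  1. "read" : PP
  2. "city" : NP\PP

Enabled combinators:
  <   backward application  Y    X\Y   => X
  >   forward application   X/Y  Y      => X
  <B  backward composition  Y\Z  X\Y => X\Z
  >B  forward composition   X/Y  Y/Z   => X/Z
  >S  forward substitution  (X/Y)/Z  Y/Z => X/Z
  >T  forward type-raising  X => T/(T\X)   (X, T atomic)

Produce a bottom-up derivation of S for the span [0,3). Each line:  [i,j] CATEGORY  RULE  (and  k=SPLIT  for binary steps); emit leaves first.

[0,1] S/NP  lex  "slowly"
[1,2] PP  lex  "read"
[2,3] NP\PP  lex  "city"
[1,3] NP  <  k=2
[0,3] S  >  k=1

[0,3] S   >
  [0,1] "slowly" : S/NP
  [1,3] NP   <
    [1,2] "read" : PP
    [2,3] "city" : NP\PP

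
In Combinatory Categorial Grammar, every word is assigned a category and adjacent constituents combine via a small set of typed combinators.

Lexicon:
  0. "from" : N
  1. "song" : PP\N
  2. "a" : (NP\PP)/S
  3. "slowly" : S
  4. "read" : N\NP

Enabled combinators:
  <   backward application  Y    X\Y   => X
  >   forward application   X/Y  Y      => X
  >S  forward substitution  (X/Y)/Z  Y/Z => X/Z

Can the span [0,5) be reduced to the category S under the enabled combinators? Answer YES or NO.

NO

N PP\N (NP\PP)/S S N\NP
CKY chart[0,5] = {N}; S ∉ chart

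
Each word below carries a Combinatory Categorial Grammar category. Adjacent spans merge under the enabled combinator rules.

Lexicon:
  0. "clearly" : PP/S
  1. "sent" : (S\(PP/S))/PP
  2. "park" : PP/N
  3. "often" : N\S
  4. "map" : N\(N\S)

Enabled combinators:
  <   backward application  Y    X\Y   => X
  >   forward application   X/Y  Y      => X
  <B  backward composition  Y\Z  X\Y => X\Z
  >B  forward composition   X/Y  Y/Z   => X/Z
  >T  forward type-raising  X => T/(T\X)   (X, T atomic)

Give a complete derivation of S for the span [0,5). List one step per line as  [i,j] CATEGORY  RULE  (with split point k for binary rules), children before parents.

[0,5] S   <
  [0,1] "clearly" : PP/S
  [1,5] S\(PP/S)   >
    [1,2] "sent" : (S\(PP/S))/PP
    [2,5] PP   >
      [2,3] "park" : PP/N
      [3,5] N   <
        [3,4] "often" : N\S
        [4,5] "map" : N\(N\S)

[0,1] PP/S  lex  "clearly"
[1,2] (S\(PP/S))/PP  lex  "sent"
[2,3] PP/N  lex  "park"
[3,4] N\S  lex  "often"
[4,5] N\(N\S)  lex  "map"
[3,5] N  <  k=4
[2,5] PP  >  k=3
[1,5] S\(PP/S)  >  k=2
[0,5] S  <  k=1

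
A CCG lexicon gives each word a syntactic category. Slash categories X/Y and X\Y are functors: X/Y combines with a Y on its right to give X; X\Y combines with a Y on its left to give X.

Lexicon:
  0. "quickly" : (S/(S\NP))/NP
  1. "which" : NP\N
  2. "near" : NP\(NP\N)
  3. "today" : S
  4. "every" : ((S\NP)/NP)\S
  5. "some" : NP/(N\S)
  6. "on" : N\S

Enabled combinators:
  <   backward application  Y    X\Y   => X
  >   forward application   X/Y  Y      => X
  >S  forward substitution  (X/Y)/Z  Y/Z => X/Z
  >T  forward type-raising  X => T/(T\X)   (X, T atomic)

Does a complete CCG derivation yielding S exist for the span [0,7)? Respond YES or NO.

[0,7] S   >
  [0,3] S/(S\NP)   >
    [0,1] "quickly" : (S/(S\NP))/NP
    [1,3] NP   <
      [1,2] "which" : NP\N
      [2,3] "near" : NP\(NP\N)
  [3,7] S\NP   >
    [3,5] (S\NP)/NP   <
      [3,4] "today" : S
      [4,5] "every" : ((S\NP)/NP)\S
    [5,7] NP   >
      [5,6] "some" : NP/(N\S)
      [6,7] "on" : N\S

YES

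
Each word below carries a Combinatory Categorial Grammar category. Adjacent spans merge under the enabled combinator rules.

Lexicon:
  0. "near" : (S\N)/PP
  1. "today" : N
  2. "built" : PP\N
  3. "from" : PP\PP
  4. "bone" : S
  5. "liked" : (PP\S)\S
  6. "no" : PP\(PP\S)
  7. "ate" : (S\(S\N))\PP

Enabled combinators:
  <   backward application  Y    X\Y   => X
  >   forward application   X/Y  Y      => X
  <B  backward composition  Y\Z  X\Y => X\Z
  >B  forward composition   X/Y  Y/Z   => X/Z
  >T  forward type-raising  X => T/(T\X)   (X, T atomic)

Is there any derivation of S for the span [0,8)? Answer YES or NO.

[0,8] S   <
  [0,4] S\N   >
    [0,1] "near" : (S\N)/PP
    [1,4] PP   <
      [1,2] "today" : N
      [2,4] PP\N   <B
        [2,3] "built" : PP\N
        [3,4] "from" : PP\PP
  [4,8] S\(S\N)   <
    [4,7] PP   <
      [4,6] PP\S   <
        [4,5] "bone" : S
        [5,6] "liked" : (PP\S)\S
      [6,7] "no" : PP\(PP\S)
    [7,8] "ate" : (S\(S\N))\PP

YES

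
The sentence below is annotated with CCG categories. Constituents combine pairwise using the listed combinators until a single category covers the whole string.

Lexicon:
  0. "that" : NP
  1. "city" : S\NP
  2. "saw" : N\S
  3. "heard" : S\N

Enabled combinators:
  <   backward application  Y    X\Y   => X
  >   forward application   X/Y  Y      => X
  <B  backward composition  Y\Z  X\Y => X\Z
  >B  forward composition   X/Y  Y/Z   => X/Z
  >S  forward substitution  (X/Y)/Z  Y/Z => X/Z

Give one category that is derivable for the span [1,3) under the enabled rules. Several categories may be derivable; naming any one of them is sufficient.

[0,4] S   <
  [0,3] N   <
    [0,1] "that" : NP
    [1,3] N\NP   <B
      [1,2] "city" : S\NP
      [2,3] "saw" : N\S
  [3,4] "heard" : S\N

N\NP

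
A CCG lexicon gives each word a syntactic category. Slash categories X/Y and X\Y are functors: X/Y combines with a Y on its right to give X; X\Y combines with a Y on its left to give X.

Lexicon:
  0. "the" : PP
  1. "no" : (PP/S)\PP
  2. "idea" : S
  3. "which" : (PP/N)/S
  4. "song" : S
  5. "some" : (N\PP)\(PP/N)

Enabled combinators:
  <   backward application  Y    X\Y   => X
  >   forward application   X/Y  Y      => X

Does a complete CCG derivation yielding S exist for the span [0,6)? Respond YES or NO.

PP (PP/S)\PP S (PP/N)/S S (N\PP)\(PP/N)
CKY chart[0,6] = {N}; S ∉ chart

NO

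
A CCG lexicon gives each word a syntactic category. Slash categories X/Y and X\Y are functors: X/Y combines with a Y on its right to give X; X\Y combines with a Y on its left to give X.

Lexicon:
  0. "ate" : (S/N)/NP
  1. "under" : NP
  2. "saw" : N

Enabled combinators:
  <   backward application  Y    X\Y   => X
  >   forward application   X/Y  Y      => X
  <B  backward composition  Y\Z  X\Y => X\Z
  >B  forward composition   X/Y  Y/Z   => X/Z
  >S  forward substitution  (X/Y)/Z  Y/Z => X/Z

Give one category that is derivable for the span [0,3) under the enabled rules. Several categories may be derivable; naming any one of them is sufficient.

[0,3] S   >
  [0,2] S/N   >
    [0,1] "ate" : (S/N)/NP
    [1,2] "under" : NP
  [2,3] "saw" : N

S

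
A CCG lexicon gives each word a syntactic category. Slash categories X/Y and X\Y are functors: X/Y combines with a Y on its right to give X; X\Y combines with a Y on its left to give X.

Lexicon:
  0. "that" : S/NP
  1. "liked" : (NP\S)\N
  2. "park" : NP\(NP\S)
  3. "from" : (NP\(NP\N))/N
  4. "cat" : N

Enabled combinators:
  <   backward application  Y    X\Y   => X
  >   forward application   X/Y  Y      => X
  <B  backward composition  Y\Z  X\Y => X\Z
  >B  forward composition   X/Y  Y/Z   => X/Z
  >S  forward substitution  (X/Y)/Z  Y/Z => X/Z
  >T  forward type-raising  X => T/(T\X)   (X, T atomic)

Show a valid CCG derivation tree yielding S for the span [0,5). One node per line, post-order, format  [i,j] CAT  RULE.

[0,1] S/NP  lex  "that"
[1,2] (NP\S)\N  lex  "liked"
[2,3] NP\(NP\S)  lex  "park"
[1,3] NP\N  <B  k=2
[3,4] (NP\(NP\N))/N  lex  "from"
[4,5] N  lex  "cat"
[3,5] NP\(NP\N)  >  k=4
[1,5] NP  <  k=3
[0,5] S  >  k=1

[0,5] S   >
  [0,1] "that" : S/NP
  [1,5] NP   <
    [1,3] NP\N   <B
      [1,2] "liked" : (NP\S)\N
      [2,3] "park" : NP\(NP\S)
    [3,5] NP\(NP\N)   >
      [3,4] "from" : (NP\(NP\N))/N
      [4,5] "cat" : N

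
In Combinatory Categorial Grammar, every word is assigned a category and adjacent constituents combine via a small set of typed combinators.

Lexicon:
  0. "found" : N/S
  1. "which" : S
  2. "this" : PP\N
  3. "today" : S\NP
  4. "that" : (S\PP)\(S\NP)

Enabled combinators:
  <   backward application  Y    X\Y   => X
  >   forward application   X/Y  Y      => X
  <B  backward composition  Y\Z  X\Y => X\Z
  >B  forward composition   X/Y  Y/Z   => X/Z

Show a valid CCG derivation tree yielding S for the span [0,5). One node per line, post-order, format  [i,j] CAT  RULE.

[0,1] N/S  lex  "found"
[1,2] S  lex  "which"
[0,2] N  >  k=1
[2,3] PP\N  lex  "this"
[0,3] PP  <  k=2
[3,4] S\NP  lex  "today"
[4,5] (S\PP)\(S\NP)  lex  "that"
[3,5] S\PP  <  k=4
[0,5] S  <  k=3

[0,5] S   <
  [0,3] PP   <
    [0,2] N   >
      [0,1] "found" : N/S
      [1,2] "which" : S
    [2,3] "this" : PP\N
  [3,5] S\PP   <
    [3,4] "today" : S\NP
    [4,5] "that" : (S\PP)\(S\NP)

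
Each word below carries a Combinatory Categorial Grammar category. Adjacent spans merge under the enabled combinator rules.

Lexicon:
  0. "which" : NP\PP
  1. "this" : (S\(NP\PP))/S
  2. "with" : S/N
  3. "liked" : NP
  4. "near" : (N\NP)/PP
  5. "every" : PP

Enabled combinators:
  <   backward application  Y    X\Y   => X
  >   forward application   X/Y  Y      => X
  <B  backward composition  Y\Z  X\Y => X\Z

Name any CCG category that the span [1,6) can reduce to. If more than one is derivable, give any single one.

[0,6] S   <
  [0,1] "which" : NP\PP
  [1,6] S\(NP\PP)   >
    [1,2] "this" : (S\(NP\PP))/S
    [2,6] S   >
      [2,3] "with" : S/N
      [3,6] N   <
        [3,4] "liked" : NP
        [4,6] N\NP   >
          [4,5] "near" : (N\NP)/PP
          [5,6] "every" : PP

S\(NP\PP)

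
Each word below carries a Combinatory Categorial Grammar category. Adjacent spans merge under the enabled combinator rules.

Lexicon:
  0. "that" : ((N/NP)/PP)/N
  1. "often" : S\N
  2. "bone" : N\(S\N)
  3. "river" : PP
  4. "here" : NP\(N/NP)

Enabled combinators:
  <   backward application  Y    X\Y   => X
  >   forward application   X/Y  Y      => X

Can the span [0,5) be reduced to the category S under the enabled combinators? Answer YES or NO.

NO

((N/NP)/PP)/N S\N N\(S\N) PP NP\(N/NP)
CKY chart[0,5] = {NP}; S ∉ chart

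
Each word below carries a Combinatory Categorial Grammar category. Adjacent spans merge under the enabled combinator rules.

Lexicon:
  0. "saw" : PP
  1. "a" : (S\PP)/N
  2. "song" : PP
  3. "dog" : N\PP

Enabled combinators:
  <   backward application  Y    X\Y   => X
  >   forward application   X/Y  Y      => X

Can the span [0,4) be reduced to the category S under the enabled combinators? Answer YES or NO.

[0,4] S   <
  [0,1] "saw" : PP
  [1,4] S\PP   >
    [1,2] "a" : (S\PP)/N
    [2,4] N   <
      [2,3] "song" : PP
      [3,4] "dog" : N\PP

YES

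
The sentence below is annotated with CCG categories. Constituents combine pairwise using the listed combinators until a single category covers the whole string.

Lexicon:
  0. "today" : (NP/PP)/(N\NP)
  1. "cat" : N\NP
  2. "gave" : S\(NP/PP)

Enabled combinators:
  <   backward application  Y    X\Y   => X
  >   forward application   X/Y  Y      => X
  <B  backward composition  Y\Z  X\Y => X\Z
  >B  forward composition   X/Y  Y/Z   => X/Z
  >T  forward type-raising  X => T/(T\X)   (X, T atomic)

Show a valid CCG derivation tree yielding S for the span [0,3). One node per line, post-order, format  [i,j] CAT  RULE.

[0,3] S   <
  [0,2] NP/PP   >
    [0,1] "today" : (NP/PP)/(N\NP)
    [1,2] "cat" : N\NP
  [2,3] "gave" : S\(NP/PP)

[0,1] (NP/PP)/(N\NP)  lex  "today"
[1,2] N\NP  lex  "cat"
[0,2] NP/PP  >  k=1
[2,3] S\(NP/PP)  lex  "gave"
[0,3] S  <  k=2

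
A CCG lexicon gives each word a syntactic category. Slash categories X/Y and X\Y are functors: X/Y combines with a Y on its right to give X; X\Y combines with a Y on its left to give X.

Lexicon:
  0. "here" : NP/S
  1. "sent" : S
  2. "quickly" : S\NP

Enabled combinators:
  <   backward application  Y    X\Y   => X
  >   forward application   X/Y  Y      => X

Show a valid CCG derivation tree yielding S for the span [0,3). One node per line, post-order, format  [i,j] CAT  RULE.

[0,3] S   <
  [0,2] NP   >
    [0,1] "here" : NP/S
    [1,2] "sent" : S
  [2,3] "quickly" : S\NP

[0,1] NP/S  lex  "here"
[1,2] S  lex  "sent"
[0,2] NP  >  k=1
[2,3] S\NP  lex  "quickly"
[0,3] S  <  k=2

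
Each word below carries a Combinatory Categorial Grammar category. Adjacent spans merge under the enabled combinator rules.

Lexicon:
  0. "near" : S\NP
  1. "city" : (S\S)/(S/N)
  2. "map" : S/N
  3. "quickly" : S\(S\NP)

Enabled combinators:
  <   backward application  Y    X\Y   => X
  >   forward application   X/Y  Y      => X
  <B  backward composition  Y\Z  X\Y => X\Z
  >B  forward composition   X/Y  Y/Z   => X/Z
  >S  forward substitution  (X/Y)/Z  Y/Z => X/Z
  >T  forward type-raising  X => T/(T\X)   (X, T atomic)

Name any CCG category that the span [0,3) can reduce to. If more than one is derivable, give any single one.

[0,4] S   <
  [0,3] S\NP   <B
    [0,1] "near" : S\NP
    [1,3] S\S   >
      [1,2] "city" : (S\S)/(S/N)
      [2,3] "map" : S/N
  [3,4] "quickly" : S\(S\NP)

S\NP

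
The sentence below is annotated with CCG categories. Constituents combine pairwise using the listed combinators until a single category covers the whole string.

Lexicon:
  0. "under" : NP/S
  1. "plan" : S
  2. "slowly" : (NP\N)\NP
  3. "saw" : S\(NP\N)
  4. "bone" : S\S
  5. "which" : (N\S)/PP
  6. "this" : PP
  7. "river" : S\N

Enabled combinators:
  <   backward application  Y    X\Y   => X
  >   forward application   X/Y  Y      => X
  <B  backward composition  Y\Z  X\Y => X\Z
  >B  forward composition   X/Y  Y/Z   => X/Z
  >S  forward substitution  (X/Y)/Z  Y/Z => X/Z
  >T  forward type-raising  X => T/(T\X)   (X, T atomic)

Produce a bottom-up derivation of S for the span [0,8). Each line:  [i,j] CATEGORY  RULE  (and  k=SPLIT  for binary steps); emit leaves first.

[0,8] S   <
  [0,2] NP   >
    [0,1] "under" : NP/S
    [1,2] "plan" : S
  [2,8] S\NP   <B
    [2,5] S\NP   <B
      [2,4] S\NP   <B
        [2,3] "slowly" : (NP\N)\NP
        [3,4] "saw" : S\(NP\N)
      [4,5] "bone" : S\S
    [5,8] S\S   <B
      [5,7] N\S   >
        [5,6] "which" : (N\S)/PP
        [6,7] "this" : PP
      [7,8] "river" : S\N

[0,1] NP/S  lex  "under"
[1,2] S  lex  "plan"
[0,2] NP  >  k=1
[2,3] (NP\N)\NP  lex  "slowly"
[3,4] S\(NP\N)  lex  "saw"
[2,4] S\NP  <B  k=3
[4,5] S\S  lex  "bone"
[2,5] S\NP  <B  k=4
[5,6] (N\S)/PP  lex  "which"
[6,7] PP  lex  "this"
[5,7] N\S  >  k=6
[7,8] S\N  lex  "river"
[5,8] S\S  <B  k=7
[2,8] S\NP  <B  k=5
[0,8] S  <  k=2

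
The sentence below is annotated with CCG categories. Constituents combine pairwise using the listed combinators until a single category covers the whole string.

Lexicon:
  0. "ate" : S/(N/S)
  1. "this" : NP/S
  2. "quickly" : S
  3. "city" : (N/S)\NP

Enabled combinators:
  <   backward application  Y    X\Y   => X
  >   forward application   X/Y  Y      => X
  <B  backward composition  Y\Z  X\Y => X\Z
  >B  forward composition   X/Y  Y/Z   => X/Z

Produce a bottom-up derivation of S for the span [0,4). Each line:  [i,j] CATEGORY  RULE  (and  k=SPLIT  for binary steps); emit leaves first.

[0,4] S   >
  [0,1] "ate" : S/(N/S)
  [1,4] N/S   <
    [1,3] NP   >
      [1,2] "this" : NP/S
      [2,3] "quickly" : S
    [3,4] "city" : (N/S)\NP

[0,1] S/(N/S)  lex  "ate"
[1,2] NP/S  lex  "this"
[2,3] S  lex  "quickly"
[1,3] NP  >  k=2
[3,4] (N/S)\NP  lex  "city"
[1,4] N/S  <  k=3
[0,4] S  >  k=1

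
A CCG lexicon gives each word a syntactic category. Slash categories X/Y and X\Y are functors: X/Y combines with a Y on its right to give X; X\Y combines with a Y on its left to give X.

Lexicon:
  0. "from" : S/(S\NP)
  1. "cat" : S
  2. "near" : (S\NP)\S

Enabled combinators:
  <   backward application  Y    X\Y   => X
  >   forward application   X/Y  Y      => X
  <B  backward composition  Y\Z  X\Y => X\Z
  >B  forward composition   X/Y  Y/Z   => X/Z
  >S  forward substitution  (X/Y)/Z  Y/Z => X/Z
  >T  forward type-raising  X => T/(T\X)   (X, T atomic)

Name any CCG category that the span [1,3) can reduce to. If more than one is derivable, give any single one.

S\NP

[0,3] S   >
  [0,1] "from" : S/(S\NP)
  [1,3] S\NP   <
    [1,2] "cat" : S
    [2,3] "near" : (S\NP)\S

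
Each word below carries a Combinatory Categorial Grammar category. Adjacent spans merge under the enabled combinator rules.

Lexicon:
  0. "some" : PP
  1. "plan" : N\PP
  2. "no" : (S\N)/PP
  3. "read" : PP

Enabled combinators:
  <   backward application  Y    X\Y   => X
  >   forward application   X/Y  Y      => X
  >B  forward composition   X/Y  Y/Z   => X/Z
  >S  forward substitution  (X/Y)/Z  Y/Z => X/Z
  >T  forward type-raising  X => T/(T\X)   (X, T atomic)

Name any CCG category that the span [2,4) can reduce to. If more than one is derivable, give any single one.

[0,4] S   <
  [0,2] N   >
    [0,1] N/(N\PP)   >T
      [0,1] "some" : PP
    [1,2] "plan" : N\PP
  [2,4] S\N   >
    [2,3] "no" : (S\N)/PP
    [3,4] "read" : PP

S\N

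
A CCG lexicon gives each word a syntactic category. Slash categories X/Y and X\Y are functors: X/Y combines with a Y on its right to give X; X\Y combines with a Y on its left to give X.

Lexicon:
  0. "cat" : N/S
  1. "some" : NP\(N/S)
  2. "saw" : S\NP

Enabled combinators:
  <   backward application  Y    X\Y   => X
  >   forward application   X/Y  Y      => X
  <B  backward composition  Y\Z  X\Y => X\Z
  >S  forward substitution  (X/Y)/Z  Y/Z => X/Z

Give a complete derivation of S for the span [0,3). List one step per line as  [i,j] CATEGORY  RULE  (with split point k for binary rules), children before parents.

[0,3] S   <
  [0,2] NP   <
    [0,1] "cat" : N/S
    [1,2] "some" : NP\(N/S)
  [2,3] "saw" : S\NP

[0,1] N/S  lex  "cat"
[1,2] NP\(N/S)  lex  "some"
[0,2] NP  <  k=1
[2,3] S\NP  lex  "saw"
[0,3] S  <  k=2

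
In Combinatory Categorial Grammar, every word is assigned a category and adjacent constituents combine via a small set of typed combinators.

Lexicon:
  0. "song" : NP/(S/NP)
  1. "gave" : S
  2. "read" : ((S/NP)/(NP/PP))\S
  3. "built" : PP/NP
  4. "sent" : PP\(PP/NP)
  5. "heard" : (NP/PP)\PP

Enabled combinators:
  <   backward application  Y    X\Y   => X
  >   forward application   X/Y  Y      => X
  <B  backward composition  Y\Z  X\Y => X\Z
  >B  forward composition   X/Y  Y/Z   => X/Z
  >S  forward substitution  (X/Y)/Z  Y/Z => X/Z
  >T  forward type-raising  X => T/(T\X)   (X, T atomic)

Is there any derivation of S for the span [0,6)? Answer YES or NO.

NP/(S/NP) S ((S/NP)/(NP/PP))\S PP/NP PP\(PP/NP) (NP/PP)\PP
CKY chart[0,6] = {N/(N\NP), NP, NP/(NP\NP), PP/(PP\NP), S/(S\NP)}; S ∉ chart

NO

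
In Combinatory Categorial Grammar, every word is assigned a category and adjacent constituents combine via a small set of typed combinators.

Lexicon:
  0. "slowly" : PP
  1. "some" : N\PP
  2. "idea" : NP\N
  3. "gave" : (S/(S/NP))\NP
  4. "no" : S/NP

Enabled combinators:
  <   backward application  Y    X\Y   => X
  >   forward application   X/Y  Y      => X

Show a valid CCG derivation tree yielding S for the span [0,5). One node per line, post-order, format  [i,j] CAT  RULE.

[0,1] PP  lex  "slowly"
[1,2] N\PP  lex  "some"
[0,2] N  <  k=1
[2,3] NP\N  lex  "idea"
[0,3] NP  <  k=2
[3,4] (S/(S/NP))\NP  lex  "gave"
[0,4] S/(S/NP)  <  k=3
[4,5] S/NP  lex  "no"
[0,5] S  >  k=4

[0,5] S   >
  [0,4] S/(S/NP)   <
    [0,3] NP   <
      [0,2] N   <
        [0,1] "slowly" : PP
        [1,2] "some" : N\PP
      [2,3] "idea" : NP\N
    [3,4] "gave" : (S/(S/NP))\NP
  [4,5] "no" : S/NP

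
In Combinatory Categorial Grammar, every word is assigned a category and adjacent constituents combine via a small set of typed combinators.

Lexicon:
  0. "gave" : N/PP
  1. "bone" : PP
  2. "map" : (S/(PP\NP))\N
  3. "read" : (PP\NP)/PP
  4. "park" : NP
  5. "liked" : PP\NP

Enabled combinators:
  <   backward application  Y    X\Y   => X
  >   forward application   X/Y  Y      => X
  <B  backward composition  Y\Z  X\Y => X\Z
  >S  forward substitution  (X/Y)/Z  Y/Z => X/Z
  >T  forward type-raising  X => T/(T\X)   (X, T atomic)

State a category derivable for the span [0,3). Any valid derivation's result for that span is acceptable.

[0,6] S   >
  [0,3] S/(PP\NP)   <
    [0,2] N   >
      [0,1] "gave" : N/PP
      [1,2] "bone" : PP
    [2,3] "map" : (S/(PP\NP))\N
  [3,6] PP\NP   >
    [3,4] "read" : (PP\NP)/PP
    [4,6] PP   >
      [4,5] PP/(PP\NP)   >T
        [4,5] "park" : NP
      [5,6] "liked" : PP\NP

S/(PP\NP)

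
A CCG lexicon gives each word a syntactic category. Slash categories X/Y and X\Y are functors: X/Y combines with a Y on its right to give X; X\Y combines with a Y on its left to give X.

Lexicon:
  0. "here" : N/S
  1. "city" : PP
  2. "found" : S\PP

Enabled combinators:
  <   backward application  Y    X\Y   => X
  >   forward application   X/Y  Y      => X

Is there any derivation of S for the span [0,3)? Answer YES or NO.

NO

N/S PP S\PP
CKY chart[0,3] = {N}; S ∉ chart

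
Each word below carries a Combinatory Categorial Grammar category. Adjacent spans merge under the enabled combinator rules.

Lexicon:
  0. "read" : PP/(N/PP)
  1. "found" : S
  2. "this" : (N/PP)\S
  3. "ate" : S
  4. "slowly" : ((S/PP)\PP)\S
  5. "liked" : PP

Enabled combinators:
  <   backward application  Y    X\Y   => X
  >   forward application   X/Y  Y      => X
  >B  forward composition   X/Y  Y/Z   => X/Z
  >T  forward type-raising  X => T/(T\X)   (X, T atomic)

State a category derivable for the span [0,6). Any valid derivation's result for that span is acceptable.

[0,6] S   >
  [0,5] S/PP   <
    [0,3] PP   >
      [0,1] "read" : PP/(N/PP)
      [1,3] N/PP   <
        [1,2] "found" : S
        [2,3] "this" : (N/PP)\S
    [3,5] (S/PP)\PP   <
      [3,4] "ate" : S
      [4,5] "slowly" : ((S/PP)\PP)\S
  [5,6] "liked" : PP

S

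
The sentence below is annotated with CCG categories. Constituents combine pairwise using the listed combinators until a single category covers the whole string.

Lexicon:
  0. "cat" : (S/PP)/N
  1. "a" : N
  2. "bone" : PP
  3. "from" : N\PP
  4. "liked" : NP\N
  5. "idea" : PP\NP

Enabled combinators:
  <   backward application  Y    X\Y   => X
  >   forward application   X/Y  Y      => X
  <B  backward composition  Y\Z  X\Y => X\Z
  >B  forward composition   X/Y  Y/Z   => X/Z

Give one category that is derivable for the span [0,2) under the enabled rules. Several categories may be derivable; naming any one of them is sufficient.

S/PP

[0,6] S   >
  [0,2] S/PP   >
    [0,1] "cat" : (S/PP)/N
    [1,2] "a" : N
  [2,6] PP   <
    [2,5] NP   <
      [2,3] "bone" : PP
      [3,5] NP\PP   <B
        [3,4] "from" : N\PP
        [4,5] "liked" : NP\N
    [5,6] "idea" : PP\NP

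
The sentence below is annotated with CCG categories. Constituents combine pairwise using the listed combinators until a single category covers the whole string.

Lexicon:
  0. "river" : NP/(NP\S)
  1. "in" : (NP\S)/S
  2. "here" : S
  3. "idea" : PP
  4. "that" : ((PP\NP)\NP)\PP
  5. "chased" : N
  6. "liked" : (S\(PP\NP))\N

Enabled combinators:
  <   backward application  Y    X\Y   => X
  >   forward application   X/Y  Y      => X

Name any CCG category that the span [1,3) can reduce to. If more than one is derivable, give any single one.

NP\S

[0,7] S   <
  [0,5] PP\NP   <
    [0,3] NP   >
      [0,1] "river" : NP/(NP\S)
      [1,3] NP\S   >
        [1,2] "in" : (NP\S)/S
        [2,3] "here" : S
    [3,5] (PP\NP)\NP   <
      [3,4] "idea" : PP
      [4,5] "that" : ((PP\NP)\NP)\PP
  [5,7] S\(PP\NP)   <
    [5,6] "chased" : N
    [6,7] "liked" : (S\(PP\NP))\N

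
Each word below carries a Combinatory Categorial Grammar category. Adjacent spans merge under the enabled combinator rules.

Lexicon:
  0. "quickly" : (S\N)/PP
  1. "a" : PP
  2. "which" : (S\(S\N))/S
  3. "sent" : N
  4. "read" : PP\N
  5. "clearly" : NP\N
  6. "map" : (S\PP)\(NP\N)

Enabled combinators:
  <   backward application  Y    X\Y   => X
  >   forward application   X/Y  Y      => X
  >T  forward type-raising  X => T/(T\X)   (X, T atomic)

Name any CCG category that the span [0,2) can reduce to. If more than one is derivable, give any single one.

[0,7] S   <
  [0,2] S\N   >
    [0,1] "quickly" : (S\N)/PP
    [1,2] "a" : PP
  [2,7] S\(S\N)   >
    [2,3] "which" : (S\(S\N))/S
    [3,7] S   <
      [3,5] PP   >
        [3,4] PP/(PP\N)   >T
          [3,4] "sent" : N
        [4,5] "read" : PP\N
      [5,7] S\PP   <
        [5,6] "clearly" : NP\N
        [6,7] "map" : (S\PP)\(NP\N)

S\N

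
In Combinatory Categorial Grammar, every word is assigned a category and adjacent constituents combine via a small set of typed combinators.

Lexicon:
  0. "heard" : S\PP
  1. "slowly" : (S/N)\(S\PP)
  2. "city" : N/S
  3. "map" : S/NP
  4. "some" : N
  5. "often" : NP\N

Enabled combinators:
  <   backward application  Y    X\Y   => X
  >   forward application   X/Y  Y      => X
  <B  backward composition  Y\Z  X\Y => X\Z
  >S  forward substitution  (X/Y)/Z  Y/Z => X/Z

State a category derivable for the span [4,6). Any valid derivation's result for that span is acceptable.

NP

[0,6] S   >
  [0,2] S/N   <
    [0,1] "heard" : S\PP
    [1,2] "slowly" : (S/N)\(S\PP)
  [2,6] N   >
    [2,3] "city" : N/S
    [3,6] S   >
      [3,4] "map" : S/NP
      [4,6] NP   <
        [4,5] "some" : N
        [5,6] "often" : NP\N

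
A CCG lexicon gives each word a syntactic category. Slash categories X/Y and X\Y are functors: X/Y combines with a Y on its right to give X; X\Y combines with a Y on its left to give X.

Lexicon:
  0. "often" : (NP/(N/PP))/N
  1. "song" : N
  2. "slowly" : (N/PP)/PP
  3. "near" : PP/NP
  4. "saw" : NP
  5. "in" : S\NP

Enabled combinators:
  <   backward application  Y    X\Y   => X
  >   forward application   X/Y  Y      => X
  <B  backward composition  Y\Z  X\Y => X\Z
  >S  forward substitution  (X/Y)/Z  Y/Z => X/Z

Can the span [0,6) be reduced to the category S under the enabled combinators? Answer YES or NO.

[0,6] S   <
  [0,5] NP   >
    [0,2] NP/(N/PP)   >
      [0,1] "often" : (NP/(N/PP))/N
      [1,2] "song" : N
    [2,5] N/PP   >
      [2,3] "slowly" : (N/PP)/PP
      [3,5] PP   >
        [3,4] "near" : PP/NP
        [4,5] "saw" : NP
  [5,6] "in" : S\NP

YES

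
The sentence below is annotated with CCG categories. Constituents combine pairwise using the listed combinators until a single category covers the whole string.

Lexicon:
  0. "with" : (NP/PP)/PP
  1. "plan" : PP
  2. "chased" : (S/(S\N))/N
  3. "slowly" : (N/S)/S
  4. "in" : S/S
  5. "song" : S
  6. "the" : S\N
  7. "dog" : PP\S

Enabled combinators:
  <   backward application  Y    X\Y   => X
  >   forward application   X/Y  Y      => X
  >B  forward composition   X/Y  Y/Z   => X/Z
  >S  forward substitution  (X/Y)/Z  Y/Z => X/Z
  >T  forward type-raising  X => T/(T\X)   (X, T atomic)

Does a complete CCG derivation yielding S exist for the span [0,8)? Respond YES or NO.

NO

(NP/PP)/PP PP (S/(S\N))/N (N/S)/S S/S S S\N PP\S
CKY chart[0,8] = {N/(N\NP), NP, NP/(NP\NP), NP/(PP\PP), PP/(PP\NP), S/(S\NP)}; S ∉ chart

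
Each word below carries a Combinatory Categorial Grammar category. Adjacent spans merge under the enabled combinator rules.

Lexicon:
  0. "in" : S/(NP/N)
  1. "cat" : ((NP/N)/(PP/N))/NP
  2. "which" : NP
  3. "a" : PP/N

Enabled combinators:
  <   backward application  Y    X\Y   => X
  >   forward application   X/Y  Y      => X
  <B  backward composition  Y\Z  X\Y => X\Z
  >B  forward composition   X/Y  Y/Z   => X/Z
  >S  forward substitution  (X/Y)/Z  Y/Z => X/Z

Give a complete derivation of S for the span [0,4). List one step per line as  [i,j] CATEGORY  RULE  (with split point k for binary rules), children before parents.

[0,4] S   >
  [0,1] "in" : S/(NP/N)
  [1,4] NP/N   >
    [1,3] (NP/N)/(PP/N)   >
      [1,2] "cat" : ((NP/N)/(PP/N))/NP
      [2,3] "which" : NP
    [3,4] "a" : PP/N

[0,1] S/(NP/N)  lex  "in"
[1,2] ((NP/N)/(PP/N))/NP  lex  "cat"
[2,3] NP  lex  "which"
[1,3] (NP/N)/(PP/N)  >  k=2
[3,4] PP/N  lex  "a"
[1,4] NP/N  >  k=3
[0,4] S  >  k=1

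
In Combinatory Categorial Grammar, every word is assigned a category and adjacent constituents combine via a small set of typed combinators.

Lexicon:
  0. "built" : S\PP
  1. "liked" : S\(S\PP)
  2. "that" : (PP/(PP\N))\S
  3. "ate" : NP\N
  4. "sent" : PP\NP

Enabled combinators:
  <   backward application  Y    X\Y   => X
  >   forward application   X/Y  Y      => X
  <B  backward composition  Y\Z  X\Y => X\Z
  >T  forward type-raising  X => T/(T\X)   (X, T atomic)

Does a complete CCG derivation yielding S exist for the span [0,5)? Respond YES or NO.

NO

S\PP S\(S\PP) (PP/(PP\N))\S NP\N PP\NP
CKY chart[0,5] = {N/(N\PP), NP/(NP\PP), PP, PP/(PP\PP), S/(S\PP)}; S ∉ chart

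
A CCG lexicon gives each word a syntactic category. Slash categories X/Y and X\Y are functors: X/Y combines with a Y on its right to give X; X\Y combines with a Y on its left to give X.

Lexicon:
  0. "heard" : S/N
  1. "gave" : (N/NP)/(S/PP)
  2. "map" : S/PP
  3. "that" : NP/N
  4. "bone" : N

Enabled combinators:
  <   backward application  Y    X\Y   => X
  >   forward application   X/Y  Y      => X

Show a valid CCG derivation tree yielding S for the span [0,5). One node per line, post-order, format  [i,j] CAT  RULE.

[0,1] S/N  lex  "heard"
[1,2] (N/NP)/(S/PP)  lex  "gave"
[2,3] S/PP  lex  "map"
[1,3] N/NP  >  k=2
[3,4] NP/N  lex  "that"
[4,5] N  lex  "bone"
[3,5] NP  >  k=4
[1,5] N  >  k=3
[0,5] S  >  k=1

[0,5] S   >
  [0,1] "heard" : S/N
  [1,5] N   >
    [1,3] N/NP   >
      [1,2] "gave" : (N/NP)/(S/PP)
      [2,3] "map" : S/PP
    [3,5] NP   >
      [3,4] "that" : NP/N
      [4,5] "bone" : N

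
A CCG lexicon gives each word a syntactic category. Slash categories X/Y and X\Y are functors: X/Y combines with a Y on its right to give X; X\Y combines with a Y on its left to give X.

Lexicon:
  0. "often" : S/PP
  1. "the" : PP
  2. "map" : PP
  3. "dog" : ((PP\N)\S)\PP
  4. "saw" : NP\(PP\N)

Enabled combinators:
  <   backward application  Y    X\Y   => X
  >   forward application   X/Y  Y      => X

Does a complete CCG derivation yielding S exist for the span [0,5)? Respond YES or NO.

S/PP PP PP ((PP\N)\S)\PP NP\(PP\N)
CKY chart[0,5] = {NP}; S ∉ chart

NO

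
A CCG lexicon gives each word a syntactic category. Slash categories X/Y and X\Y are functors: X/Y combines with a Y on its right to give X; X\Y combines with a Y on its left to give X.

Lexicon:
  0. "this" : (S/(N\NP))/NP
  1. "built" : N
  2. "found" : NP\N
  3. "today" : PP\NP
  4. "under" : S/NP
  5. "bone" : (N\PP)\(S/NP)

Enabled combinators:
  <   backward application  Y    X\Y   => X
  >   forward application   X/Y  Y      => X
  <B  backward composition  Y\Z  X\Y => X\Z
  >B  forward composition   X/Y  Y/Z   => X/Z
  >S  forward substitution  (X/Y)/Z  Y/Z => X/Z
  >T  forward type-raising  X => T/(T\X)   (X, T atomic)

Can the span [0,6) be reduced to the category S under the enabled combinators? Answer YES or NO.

[0,6] S   >
  [0,3] S/(N\NP)   >
    [0,1] "this" : (S/(N\NP))/NP
    [1,3] NP   >
      [1,2] NP/(NP\N)   >T
        [1,2] "built" : N
      [2,3] "found" : NP\N
  [3,6] N\NP   <B
    [3,4] "today" : PP\NP
    [4,6] N\PP   <
      [4,5] "under" : S/NP
      [5,6] "bone" : (N\PP)\(S/NP)

YES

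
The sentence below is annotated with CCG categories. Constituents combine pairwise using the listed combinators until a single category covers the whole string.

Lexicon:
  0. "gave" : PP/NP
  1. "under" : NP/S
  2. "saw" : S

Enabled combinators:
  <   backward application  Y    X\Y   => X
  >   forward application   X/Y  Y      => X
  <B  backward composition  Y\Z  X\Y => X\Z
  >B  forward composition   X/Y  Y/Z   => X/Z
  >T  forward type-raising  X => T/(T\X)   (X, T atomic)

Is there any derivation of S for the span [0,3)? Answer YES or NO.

NO

PP/NP NP/S S
CKY chart[0,3] = {N/(N\PP), NP/(NP\PP), PP, PP/(NP\NP), PP/(PP\PP), PP/(S\S), S/(S\PP)}; S ∉ chart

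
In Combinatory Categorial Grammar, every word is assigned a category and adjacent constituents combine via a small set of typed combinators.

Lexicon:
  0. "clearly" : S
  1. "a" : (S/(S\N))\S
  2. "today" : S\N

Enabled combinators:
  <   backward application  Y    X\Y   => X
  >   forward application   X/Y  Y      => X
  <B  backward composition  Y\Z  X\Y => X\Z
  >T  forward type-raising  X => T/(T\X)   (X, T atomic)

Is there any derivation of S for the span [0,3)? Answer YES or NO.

[0,3] S   >
  [0,2] S/(S\N)   <
    [0,1] "clearly" : S
    [1,2] "a" : (S/(S\N))\S
  [2,3] "today" : S\N

YES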